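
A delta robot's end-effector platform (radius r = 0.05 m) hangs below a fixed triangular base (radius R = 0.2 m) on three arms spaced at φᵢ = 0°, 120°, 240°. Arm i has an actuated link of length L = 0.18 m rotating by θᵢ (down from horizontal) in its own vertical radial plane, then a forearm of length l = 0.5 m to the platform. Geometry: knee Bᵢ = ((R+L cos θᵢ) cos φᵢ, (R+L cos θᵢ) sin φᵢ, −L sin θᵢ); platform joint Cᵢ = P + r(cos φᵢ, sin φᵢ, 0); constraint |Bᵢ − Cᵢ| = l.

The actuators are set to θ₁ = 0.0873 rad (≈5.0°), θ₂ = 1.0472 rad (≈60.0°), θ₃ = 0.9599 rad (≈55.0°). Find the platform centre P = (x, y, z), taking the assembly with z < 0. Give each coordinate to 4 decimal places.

φ1=0.0°: virtual centre (0.3293, 0.0000, -0.0157), radius l
arm 2 at φ=120.0°: e+L cos θ2 = 0.2400;  centre 2 = (-0.1200, 0.2078, -0.1559)
φ3=240.0°: virtual centre (-0.1266, -0.2193, -0.1474), radius l
subtract pairs → two planes through P
linear system: -0.8986x+0.4157y = -0.0268−-0.2804z; -0.9119x+-0.4386y = -0.0228−-0.2635z
Cramer: x(z) = 0.0275-0.3007z;  y(z) = -0.0051+0.0244z
quadratic in z: (1.0910)z²+(0.2127)z+(-0.1586)=0, √Δ=0.8587 → z ∈ {-0.4910, 0.2961}; z = -0.4910 (taking z<0)
x = 0.1751, y = -0.0171

(0.1751, -0.0171, -0.4910)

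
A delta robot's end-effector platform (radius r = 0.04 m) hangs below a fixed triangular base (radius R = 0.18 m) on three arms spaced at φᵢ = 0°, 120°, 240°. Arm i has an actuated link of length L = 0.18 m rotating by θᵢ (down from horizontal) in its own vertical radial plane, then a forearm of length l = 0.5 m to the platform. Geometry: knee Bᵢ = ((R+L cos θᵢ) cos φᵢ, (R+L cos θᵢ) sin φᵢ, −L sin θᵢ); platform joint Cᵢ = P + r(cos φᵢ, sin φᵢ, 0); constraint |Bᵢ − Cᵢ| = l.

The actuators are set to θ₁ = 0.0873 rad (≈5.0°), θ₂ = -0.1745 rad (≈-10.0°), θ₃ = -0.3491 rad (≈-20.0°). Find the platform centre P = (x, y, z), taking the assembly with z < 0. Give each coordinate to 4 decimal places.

arm 1 at φ=0.0°: (R−r)+L cos θ1 = 0.3193;  O1 = (0.3193, 0.0000, -0.0157)
φ2=120.0°: virtual centre (-0.1586, 0.2748, 0.0313), radius l
φ3=240.0°: virtual centre (-0.1546, -0.2677, 0.0616), radius l
|O₂|²−|O₁|² = -0.0006;  |O₃|²−|O₁|² = -0.0028
linear system: -0.9559x+0.5495y = -0.0006−0.0939z; -0.9478x+-0.5355y = -0.0028−0.1545z
Cramer: x(z) = 0.0018+0.1309z;  y(z) = 0.0021+0.0569z
sphere 1 gives Az²+Bz+C=0 with A=1.0204, B=-0.0515, C=-0.1489;  B²−4AC=0.6106;  roots -0.3577, 0.4081;  negative root z = -0.3577
x = -0.0450, y = -0.0182

(-0.0450, -0.0182, -0.3577)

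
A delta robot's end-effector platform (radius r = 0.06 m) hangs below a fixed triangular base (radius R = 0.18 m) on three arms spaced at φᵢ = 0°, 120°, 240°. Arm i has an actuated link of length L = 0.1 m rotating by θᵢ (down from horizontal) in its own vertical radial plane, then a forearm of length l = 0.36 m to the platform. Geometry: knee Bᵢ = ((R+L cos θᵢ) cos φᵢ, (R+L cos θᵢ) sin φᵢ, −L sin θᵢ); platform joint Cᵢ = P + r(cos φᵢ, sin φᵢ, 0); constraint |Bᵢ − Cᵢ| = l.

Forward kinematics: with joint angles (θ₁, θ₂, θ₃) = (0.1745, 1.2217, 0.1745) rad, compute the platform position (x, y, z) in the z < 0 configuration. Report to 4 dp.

arm 1 at φ=0.0°: ρ1 = 0.2185;  O1 = (0.2185, 0.0000, -0.0174)
φ2=120.0°: virtual centre (-0.0771, 0.1335, -0.0940), radius l
φ3=240.0°: virtual centre (-0.1092, -0.1892, -0.0174), radius l
subtract pairs → two planes through P
linear system: -0.5912x+0.2671y = -0.0154−-0.1532z; -0.6554x+-0.3784y = 0.0000−0.0000z
Cramer: x(z) = 0.0146-0.1454z;  y(z) = -0.0254+0.2518z
into |P−O₁|² = l²: 1.0846z² + 0.0812z + -0.0871 = 0;  Δ = 0.3845;  z = -0.3233 or 0.2484 → z<0 root = -0.3233
x = 0.0616, y = -0.1068

(0.0616, -0.1068, -0.3233)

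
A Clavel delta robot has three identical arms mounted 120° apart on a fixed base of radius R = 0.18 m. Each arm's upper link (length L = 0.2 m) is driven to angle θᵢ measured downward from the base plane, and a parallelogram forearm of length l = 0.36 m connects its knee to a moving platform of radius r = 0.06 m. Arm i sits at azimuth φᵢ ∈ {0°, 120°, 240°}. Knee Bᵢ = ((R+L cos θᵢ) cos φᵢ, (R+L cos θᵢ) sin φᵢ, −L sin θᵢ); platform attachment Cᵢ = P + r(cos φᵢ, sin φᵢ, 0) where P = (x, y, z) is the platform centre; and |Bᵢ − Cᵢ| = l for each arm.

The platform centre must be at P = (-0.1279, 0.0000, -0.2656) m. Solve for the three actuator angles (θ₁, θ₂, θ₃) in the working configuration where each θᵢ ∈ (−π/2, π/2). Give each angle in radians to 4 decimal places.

rotate P by −φ1: (-0.1279, 0.0000, -0.2656)
  A cos θ + B sin θ = C:  0.2479·cos θ + -0.2656·sin θ = -0.1060
  √(A²+B²)=0.3633;  θ1 = -0.8199+1.8668 ≈ 1.0470
arm 2 (φ=120.0°): x'=0.0639, y'=0.1108
  A=0.0561, B=-0.2656, C=(l²−L²−A²−y'²−z²)/(2L)=0.0091
  θ2 = atan2(B,A) + arccos(C/0.2714) = 0.1744
φ3=240.0° → target in arm frame (0.0640, -0.1108)
  A=0.0560, B=-0.2656, C=(l²−L²−A²−y'²−z²)/(2L)=0.0091
  √(A²+B²)=0.2714;  θ3 = -1.3628+1.5372 ≈ 0.1744

θ₁ = 1.0470, θ₂ = 0.1744, θ₃ = 0.1744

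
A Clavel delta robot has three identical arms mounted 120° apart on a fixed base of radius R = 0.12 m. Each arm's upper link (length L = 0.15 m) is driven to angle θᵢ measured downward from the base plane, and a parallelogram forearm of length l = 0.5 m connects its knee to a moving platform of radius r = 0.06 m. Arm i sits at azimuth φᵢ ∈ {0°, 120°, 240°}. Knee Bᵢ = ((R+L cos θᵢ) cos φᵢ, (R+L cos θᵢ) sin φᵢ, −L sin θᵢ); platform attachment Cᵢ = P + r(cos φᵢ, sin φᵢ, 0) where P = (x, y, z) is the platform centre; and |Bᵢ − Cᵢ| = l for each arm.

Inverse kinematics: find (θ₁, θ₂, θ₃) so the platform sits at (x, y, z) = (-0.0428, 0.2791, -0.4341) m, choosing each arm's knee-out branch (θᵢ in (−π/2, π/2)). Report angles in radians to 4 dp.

φ1=0.0° → target in arm frame (-0.0428, 0.2791)
  A cos θ + B sin θ = C:  0.1028·cos θ + -0.4341·sin θ = -0.1647
  θ1 = atan2(B,A) + arccos(C/0.4461) = 0.6107
φ2=120.0° → target in arm frame (0.2631, -0.1025)
  e−x'=-0.2031;  (l²−L²−(e−x')²−y'²−z²)/2L = -0.0423
  θ2 = atan2(B,A) + arccos(C/0.4793) = -0.3492
rotate P by −φ3: (-0.2203, -0.1766, -0.4341)
  e−x'=0.2803;  (l²−L²−(e−x')²−y'²−z²)/2L = -0.2357
  θ3 = atan2(B,A) + arccos(C/0.5167) = 1.0470

θ₁ = 0.6107, θ₂ = -0.3492, θ₃ = 1.0470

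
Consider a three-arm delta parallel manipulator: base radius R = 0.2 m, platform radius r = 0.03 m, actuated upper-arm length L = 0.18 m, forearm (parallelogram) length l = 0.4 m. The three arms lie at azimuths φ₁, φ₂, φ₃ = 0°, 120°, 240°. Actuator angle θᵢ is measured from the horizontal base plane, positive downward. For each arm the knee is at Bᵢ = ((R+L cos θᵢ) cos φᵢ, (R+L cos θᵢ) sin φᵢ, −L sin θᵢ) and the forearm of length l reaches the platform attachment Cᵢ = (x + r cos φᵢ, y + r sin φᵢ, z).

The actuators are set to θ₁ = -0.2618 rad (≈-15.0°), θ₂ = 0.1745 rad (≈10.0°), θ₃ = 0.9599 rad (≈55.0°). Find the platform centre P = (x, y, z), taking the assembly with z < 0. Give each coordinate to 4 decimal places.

(0.0837, 0.0823, -0.2459)

arm 1 at φ=0.0°: (R−r)+L cos θ1 = 0.3439;  centre 1 = (0.3439, 0.0000, 0.0466)
φ2=120.0°: virtual centre (-0.1736, 0.3007, -0.0313), radius l
φ3=240.0°: virtual centre (-0.1366, -0.2366, -0.1474), radius l
eliminate P² terms by subtracting sphere 1 from 2 and 3
linear system: -1.0350x+0.6015y = 0.0012−-0.1557z; -0.9610x+-0.4733y = -0.0240−-0.3881z
det = 1.0679;  x = 0.0130+-0.2876z,  y = 0.0243+-0.2360z
into |P−centre ₁|² = l²: 1.1384z² + 0.0856z + -0.0478 = 0;  Δ = 0.2249;  z = -0.2459 or 0.1707 → z<0 root = -0.2459
x = 0.0837, y = 0.0823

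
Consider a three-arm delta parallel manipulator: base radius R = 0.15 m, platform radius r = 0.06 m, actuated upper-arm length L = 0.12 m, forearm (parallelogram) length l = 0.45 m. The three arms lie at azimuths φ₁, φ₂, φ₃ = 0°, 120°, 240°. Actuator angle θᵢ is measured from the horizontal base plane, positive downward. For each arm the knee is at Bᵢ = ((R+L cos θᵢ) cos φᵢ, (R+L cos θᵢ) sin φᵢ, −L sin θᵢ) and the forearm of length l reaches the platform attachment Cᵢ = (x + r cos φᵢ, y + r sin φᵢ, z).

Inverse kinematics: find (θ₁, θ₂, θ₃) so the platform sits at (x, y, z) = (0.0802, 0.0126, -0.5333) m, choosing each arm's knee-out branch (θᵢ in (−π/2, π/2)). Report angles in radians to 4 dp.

θ₁ = 0.8730, θ₂ = 1.3094, θ₃ = 1.3965

arm 1 (φ=0.0°): x'=0.0802, y'=0.0126
  A=0.0098, B=-0.5333, C=(l²−L²−A²−y'²−z²)/(2L)=-0.4023
  γ=atan2(-0.5333,0.0098)=-1.5524;  ψ=arccos(-0.7543)=2.4254;  θ1=γ+ψ≈0.8730
arm 2 (φ=120.0°): x'=-0.0292, y'=-0.0758
  A=0.1192, B=-0.5333, C=(l²−L²−A²−y'²−z²)/(2L)=-0.4844
  γ=atan2(-0.5333,0.1192)=-1.3509;  ψ=arccos(-0.8864)=2.6603;  θ2=γ+ψ≈1.3094
rotate P by −φ3: (-0.0510, 0.0632, -0.5333)
  A cos θ + B sin θ = C:  0.1410·cos θ + -0.5333·sin θ = -0.5008
  θ3 = atan2(B,A) + arccos(C/0.5516) = 1.3965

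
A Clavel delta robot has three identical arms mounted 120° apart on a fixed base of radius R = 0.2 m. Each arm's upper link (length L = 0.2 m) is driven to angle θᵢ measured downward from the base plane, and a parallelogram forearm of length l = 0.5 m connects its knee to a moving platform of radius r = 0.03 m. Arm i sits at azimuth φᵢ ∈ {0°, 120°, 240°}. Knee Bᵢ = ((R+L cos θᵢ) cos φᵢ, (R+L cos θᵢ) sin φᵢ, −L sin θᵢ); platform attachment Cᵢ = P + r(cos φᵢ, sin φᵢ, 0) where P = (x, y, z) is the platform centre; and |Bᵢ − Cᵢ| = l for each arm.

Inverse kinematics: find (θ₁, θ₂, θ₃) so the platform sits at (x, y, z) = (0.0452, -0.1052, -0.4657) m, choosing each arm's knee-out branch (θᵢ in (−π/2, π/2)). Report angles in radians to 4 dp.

θ₁ = 0.4365, θ₂ = 0.9602, θ₃ = 0.3492

rotate P by −φ1: (0.0452, -0.1052, -0.4657)
  A=0.1248, B=-0.4657, C=(l²−L²−A²−y'²−z²)/(2L)=-0.0838
  θ1 = atan2(B,A) + arccos(C/0.4821) = 0.4365
rotate P by −φ2: (-0.1137, 0.0135, -0.4657)
  A=0.2837, B=-0.4657, C=(l²−L²−A²−y'²−z²)/(2L)=-0.2189
  γ=atan2(-0.4657,0.2837)=-1.0236;  ψ=arccos(-0.4014)=1.9838;  θ2=γ+ψ≈0.9602
φ3=240.0° → target in arm frame (0.0685, 0.0917)
  A cos θ + B sin θ = C:  0.1015·cos θ + -0.4657·sin θ = -0.0640
  √(A²+B²)=0.4766;  θ3 = -1.3562+1.7055 ≈ 0.3492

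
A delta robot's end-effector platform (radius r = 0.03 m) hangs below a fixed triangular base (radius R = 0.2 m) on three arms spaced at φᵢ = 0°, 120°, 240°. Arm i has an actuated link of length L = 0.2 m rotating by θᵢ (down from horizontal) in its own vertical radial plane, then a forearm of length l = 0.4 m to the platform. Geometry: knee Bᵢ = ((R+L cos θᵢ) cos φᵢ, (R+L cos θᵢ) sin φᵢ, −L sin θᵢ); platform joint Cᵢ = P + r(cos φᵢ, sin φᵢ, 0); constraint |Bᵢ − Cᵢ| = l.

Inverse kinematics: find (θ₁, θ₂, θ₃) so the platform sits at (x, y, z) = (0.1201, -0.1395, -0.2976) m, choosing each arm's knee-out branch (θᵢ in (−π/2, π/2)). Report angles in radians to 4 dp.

θ₁ = 0.0875, θ₂ = 1.3961, θ₃ = 0.4362

arm 1 (φ=0.0°): x'=0.1201, y'=-0.1395
  A cos θ + B sin θ = C:  0.0499·cos θ + -0.2976·sin θ = 0.0237
  √(A²+B²)=0.3018;  θ1 = -1.4047+1.4921 ≈ 0.0875
arm 2 (φ=120.0°): x'=-0.1809, y'=-0.0343
  e−x'=0.3509;  (l²−L²−(e−x')²−y'²−z²)/2L = -0.2321
  θ2 = atan2(B,A) + arccos(C/0.4601) = 1.3961
φ3=240.0° → target in arm frame (0.0608, 0.1738)
  A cos θ + B sin θ = C:  0.1092·cos θ + -0.2976·sin θ = -0.0267
  √(A²+B²)=0.3170;  θ3 = -1.2190+1.6552 ≈ 0.4362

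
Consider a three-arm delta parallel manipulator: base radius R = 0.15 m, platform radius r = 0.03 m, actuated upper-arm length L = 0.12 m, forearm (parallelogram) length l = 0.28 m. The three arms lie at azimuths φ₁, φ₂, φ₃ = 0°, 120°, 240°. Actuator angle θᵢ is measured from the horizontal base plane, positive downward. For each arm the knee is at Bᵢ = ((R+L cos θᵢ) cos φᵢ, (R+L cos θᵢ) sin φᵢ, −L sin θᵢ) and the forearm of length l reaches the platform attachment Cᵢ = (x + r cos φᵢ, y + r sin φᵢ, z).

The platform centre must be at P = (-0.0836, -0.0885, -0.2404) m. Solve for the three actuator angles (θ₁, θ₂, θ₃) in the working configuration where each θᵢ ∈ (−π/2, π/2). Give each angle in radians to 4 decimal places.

θ₁ = 1.3089, θ₂ = 1.0470, θ₃ = -0.0875

φ1=0.0° → target in arm frame (-0.0836, -0.0885)
  e−x'=0.2036;  (l²−L²−(e−x')²−y'²−z²)/2L = -0.1795
  θ1 = atan2(B,A) + arccos(C/0.3150) = 1.3089
rotate P by −φ2: (-0.0348, 0.1166, -0.2404)
  A cos θ + B sin θ = C:  0.1548·cos θ + -0.2404·sin θ = -0.1307
  θ2 = atan2(B,A) + arccos(C/0.2860) = 1.0470
φ3=240.0° → target in arm frame (0.1184, -0.0281)
  A=0.0016, B=-0.2404, C=(l²−L²−A²−y'²−z²)/(2L)=0.0226
  θ3 = atan2(B,A) + arccos(C/0.2404) = -0.0875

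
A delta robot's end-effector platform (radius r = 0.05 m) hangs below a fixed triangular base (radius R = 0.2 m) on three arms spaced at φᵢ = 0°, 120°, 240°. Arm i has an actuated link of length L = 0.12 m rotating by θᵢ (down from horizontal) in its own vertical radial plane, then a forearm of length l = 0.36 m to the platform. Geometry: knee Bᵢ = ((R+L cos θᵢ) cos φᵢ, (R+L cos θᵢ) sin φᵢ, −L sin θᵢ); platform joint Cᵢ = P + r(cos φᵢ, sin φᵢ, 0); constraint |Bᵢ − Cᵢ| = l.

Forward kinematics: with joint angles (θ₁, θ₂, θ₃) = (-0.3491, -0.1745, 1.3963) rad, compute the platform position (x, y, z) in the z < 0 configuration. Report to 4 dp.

O1 = (0.2628·cos0.0°, 0.2628·sin0.0°, 0.0410) = (0.2628, 0.0000, 0.0410)
φ2=120.0°: virtual centre (-0.1341, 0.2322, 0.0208), radius l
O3 = (0.1708·cos240.0°, 0.1708·sin240.0°, -0.1182) = (-0.0854, -0.1479, -0.1182)
|O₂|²−|O₁|² = 0.0016;  |O₃|²−|O₁|² = -0.0276
plane₁₂: -0.7937x+0.4645y+-0.0404z = 0.0016
Cramer: x(z) = 0.0221-0.2864z;  y(z) = 0.0412-0.4023z
sphere 1 gives Az²+Bz+C=0 with A=1.2438, B=0.0226, C=-0.0683;  B²−4AC=0.3403;  roots -0.2436, 0.2254;  negative root z = -0.2436
x = 0.0918, y = 0.1392

(0.0918, 0.1392, -0.2436)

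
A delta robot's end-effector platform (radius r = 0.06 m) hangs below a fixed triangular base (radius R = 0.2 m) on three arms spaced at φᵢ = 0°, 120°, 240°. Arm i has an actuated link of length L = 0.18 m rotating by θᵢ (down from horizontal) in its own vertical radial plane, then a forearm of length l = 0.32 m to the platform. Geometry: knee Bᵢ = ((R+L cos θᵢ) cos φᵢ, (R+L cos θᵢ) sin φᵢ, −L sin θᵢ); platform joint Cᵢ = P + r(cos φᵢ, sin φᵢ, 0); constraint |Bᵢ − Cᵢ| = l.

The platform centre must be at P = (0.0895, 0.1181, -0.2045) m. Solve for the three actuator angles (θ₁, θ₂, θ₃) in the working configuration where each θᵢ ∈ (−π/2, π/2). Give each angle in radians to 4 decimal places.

θ₁ = 0.0874, θ₂ = 0.3489, θ₃ = 1.3962

φ1=0.0° → target in arm frame (0.0895, 0.1181)
  A cos θ + B sin θ = C:  0.0505·cos θ + -0.2045·sin θ = 0.0324
  θ1 = atan2(B,A) + arccos(C/0.2106) = 0.0874
rotate P by −φ2: (0.0575, -0.1366, -0.2045)
  A=0.0825, B=-0.2045, C=(l²−L²−A²−y'²−z²)/(2L)=0.0076
  θ2 = atan2(B,A) + arccos(C/0.2205) = 0.3489
φ3=240.0° → target in arm frame (-0.1470, 0.0185)
  A cos θ + B sin θ = C:  0.2870·cos θ + -0.2045·sin θ = -0.1515
  γ=atan2(-0.2045,0.2870)=-0.6190;  ψ=arccos(-0.4299)=2.0152;  θ3=γ+ψ≈1.3962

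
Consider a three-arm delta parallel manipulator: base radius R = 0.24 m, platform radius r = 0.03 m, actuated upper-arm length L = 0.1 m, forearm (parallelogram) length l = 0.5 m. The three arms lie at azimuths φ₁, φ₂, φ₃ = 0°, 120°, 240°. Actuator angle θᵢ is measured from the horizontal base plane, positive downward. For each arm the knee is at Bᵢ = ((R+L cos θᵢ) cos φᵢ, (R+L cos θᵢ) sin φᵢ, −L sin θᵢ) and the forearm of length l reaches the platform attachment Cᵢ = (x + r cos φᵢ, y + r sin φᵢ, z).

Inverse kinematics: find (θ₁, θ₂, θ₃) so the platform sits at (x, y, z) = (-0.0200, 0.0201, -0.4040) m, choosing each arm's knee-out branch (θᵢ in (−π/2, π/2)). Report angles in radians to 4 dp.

rotate P by −φ1: (-0.0200, 0.0201, -0.4040)
  A cos θ + B sin θ = C:  0.2300·cos θ + -0.4040·sin θ = 0.1174
  √(A²+B²)=0.4649;  θ1 = -1.0533+1.3155 ≈ 0.2622
rotate P by −φ2: (0.0274, 0.0073, -0.4040)
  e−x'=0.1826;  (l²−L²−(e−x')²−y'²−z²)/2L = 0.2170
  θ2 = atan2(B,A) + arccos(C/0.4433) = -0.0869
φ3=240.0° → target in arm frame (-0.0074, -0.0274)
  A cos θ + B sin θ = C:  0.2174·cos θ + -0.4040·sin θ = 0.1438
  γ=atan2(-0.4040,0.2174)=-1.0771;  ψ=arccos(0.3135)=1.2519;  θ3=γ+ψ≈0.1748

θ₁ = 0.2622, θ₂ = -0.0869, θ₃ = 0.1748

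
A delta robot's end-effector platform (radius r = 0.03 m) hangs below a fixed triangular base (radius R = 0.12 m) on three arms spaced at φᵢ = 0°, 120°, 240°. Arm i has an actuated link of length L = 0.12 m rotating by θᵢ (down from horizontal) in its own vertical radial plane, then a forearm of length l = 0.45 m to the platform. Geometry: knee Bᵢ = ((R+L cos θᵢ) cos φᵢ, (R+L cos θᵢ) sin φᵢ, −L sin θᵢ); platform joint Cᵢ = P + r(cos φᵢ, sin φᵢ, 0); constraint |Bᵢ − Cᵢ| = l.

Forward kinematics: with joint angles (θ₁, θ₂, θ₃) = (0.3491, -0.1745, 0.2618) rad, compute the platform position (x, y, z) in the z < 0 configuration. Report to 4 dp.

(-0.0491, 0.0596, -0.4092)

φ1=0.0°: virtual centre (0.2028, 0.0000, -0.0410), radius l
arm 2 at φ=120.0°: ρ2 = 0.2082;  S2 = (-0.1041, 0.1803, 0.0208)
φ3=240.0°: virtual centre (-0.1030, -0.1783, -0.0311), radius l
|S₂|²−|S₁|² = 0.0010;  |S₃|²−|S₁|² = 0.0006
[-0.6137 0.3606 0.1238]·P = 0.0010;  [-0.6114 -0.3566 0.0200]·P = 0.0006
det = 0.4393;  x = -0.0013+0.1169z,  y = 0.0006+-0.1443z
into |P−S₁|² = l²: 1.0345z² + 0.0342z + -0.1592 = 0;  Δ = 0.6599;  z = -0.4092 or 0.3761 → z<0 root = -0.4092
x = -0.0491, y = 0.0596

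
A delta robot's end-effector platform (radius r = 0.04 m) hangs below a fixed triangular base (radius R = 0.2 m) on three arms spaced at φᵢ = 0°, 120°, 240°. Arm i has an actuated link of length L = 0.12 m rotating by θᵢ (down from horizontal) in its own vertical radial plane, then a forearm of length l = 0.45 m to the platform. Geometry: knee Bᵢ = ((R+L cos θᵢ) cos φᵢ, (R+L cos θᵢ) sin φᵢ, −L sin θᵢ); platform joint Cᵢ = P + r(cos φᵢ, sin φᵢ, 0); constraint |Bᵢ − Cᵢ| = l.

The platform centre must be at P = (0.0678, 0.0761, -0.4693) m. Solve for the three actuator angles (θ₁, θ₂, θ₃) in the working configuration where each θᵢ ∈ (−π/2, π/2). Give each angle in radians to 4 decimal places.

rotate P by −φ1: (0.0678, 0.0761, -0.4693)
  e−x'=0.0922;  (l²−L²−(e−x')²−y'²−z²)/2L = -0.1935
  θ1 = atan2(B,A) + arccos(C/0.4783) = 0.6105
φ2=120.0° → target in arm frame (0.0320, -0.0968)
  e−x'=0.1280;  (l²−L²−(e−x')²−y'²−z²)/2L = -0.2412
  γ=atan2(-0.4693,0.1280)=-1.3045;  ψ=arccos(-0.4959)=2.0896;  θ2=γ+ψ≈0.7851
arm 3 (φ=240.0°): x'=-0.0998, y'=0.0207
  A cos θ + B sin θ = C:  0.2598·cos θ + -0.4693·sin θ = -0.4169
  θ3 = atan2(B,A) + arccos(C/0.5364) = 1.3960

θ₁ = 0.6105, θ₂ = 0.7851, θ₃ = 1.3960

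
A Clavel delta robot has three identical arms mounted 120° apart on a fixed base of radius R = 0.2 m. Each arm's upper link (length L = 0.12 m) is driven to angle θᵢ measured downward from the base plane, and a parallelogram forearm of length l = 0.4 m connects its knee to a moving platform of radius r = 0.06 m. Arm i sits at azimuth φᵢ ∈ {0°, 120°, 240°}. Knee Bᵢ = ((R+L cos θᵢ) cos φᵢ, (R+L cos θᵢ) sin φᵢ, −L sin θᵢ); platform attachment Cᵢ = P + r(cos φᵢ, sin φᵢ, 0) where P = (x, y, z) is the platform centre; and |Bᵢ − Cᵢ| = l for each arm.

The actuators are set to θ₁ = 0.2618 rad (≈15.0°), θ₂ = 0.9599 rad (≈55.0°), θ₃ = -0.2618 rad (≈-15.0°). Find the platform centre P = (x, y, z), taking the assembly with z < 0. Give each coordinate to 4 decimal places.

(0.0178, -0.1229, -0.3281)

φ1=0.0°: virtual centre (0.2559, 0.0000, -0.0311), radius l
arm 2 at φ=120.0°: (R−r)+L cos θ2 = 0.2088;  S2 = (-0.1044, 0.1809, -0.0983)
S3 = (0.2559·cos240.0°, 0.2559·sin240.0°, 0.0311) = (-0.1280, -0.2216, 0.0311)
eliminate P² terms by subtracting sphere 1 from 2 and 3
plane₁₂: -0.7207x+0.3617y+-0.1345z = -0.0132
Cramer: x(z) = 0.0098-0.0246z;  y(z) = -0.0169+0.3228z
quadratic in z: (1.1048)z²+(0.0633)z+(-0.0982)=0, √Δ=0.6617 → z ∈ {-0.3281, 0.2708}; z = -0.3281 (taking z<0)
x = 0.0178, y = -0.1229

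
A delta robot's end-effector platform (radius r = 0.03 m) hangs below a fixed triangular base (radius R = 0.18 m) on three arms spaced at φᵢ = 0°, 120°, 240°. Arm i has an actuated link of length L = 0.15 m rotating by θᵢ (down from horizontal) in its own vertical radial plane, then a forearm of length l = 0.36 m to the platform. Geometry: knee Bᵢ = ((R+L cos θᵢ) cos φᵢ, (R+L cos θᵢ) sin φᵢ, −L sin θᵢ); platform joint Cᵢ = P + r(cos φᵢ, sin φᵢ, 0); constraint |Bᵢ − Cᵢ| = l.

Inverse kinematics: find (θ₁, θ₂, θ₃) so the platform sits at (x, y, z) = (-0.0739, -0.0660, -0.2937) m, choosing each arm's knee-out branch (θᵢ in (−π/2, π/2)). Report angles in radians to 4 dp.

arm 1 (φ=0.0°): x'=-0.0739, y'=-0.0660
  e−x'=0.2239;  (l²−L²−(e−x')²−y'²−z²)/2L = -0.1122
  √(A²+B²)=0.3693;  θ1 = -0.9194+1.8794 ≈ 0.9599
φ2=120.0° → target in arm frame (-0.0202, 0.0970)
  e−x'=0.1702;  (l²−L²−(e−x')²−y'²−z²)/2L = -0.0585
  θ2 = atan2(B,A) + arccos(C/0.3395) = 0.6983
arm 3 (φ=240.0°): x'=0.0941, y'=-0.0310
  e−x'=0.0559;  (l²−L²−(e−x')²−y'²−z²)/2L = 0.0559
  γ=atan2(-0.2937,0.0559)=-1.3827;  ψ=arccos(0.1868)=1.3829;  θ3=γ+ψ≈0.0001

θ₁ = 0.9599, θ₂ = 0.6983, θ₃ = 0.0001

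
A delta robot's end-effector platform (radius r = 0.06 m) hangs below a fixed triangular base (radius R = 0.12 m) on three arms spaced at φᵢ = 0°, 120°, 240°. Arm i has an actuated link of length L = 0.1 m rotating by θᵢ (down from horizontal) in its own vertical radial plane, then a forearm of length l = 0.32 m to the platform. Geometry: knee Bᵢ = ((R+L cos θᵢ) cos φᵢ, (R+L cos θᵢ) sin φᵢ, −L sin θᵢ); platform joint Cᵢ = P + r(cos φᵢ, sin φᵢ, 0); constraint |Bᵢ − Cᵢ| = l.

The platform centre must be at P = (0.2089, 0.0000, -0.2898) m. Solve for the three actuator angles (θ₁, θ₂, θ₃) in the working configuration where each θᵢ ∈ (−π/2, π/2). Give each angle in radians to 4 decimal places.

rotate P by −φ1: (0.2089, 0.0000, -0.2898)
  A cos θ + B sin θ = C:  -0.1489·cos θ + -0.2898·sin θ = -0.0688
  √(A²+B²)=0.3258;  θ1 = -2.0454+1.7835 ≈ -0.2619
rotate P by −φ2: (-0.1044, -0.1809, -0.2898)
  A cos θ + B sin θ = C:  0.1644·cos θ + -0.2898·sin θ = -0.2568
  θ2 = atan2(B,A) + arccos(C/0.3332) = 1.3960
arm 3 (φ=240.0°): x'=-0.1045, y'=0.1809
  A cos θ + B sin θ = C:  0.1645·cos θ + -0.2898·sin θ = -0.2568
  √(A²+B²)=0.3332;  θ3 = -1.0546+2.4507 ≈ 1.3960

θ₁ = -0.2619, θ₂ = 1.3960, θ₃ = 1.3960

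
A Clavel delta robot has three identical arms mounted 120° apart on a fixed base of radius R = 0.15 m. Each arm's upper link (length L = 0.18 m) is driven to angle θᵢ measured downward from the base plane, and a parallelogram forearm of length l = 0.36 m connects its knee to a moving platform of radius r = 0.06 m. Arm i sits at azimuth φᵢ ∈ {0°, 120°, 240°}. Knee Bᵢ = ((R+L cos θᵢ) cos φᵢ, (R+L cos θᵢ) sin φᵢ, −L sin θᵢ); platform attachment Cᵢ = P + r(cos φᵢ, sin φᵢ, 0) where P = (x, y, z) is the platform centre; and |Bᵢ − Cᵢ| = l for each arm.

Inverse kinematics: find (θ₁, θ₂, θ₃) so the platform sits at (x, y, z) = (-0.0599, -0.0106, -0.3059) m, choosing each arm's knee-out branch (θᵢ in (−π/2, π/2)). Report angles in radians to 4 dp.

rotate P by −φ1: (-0.0599, -0.0106, -0.3059)
  A=0.1499, B=-0.3059, C=(l²−L²−A²−y'²−z²)/(2L)=-0.0527
  θ1 = atan2(B,A) + arccos(C/0.3407) = 0.6108
arm 2 (φ=120.0°): x'=0.0208, y'=0.0572
  A cos θ + B sin θ = C:  0.0692·cos θ + -0.3059·sin θ = -0.0123
  θ2 = atan2(B,A) + arccos(C/0.3136) = 0.2619
arm 3 (φ=240.0°): x'=0.0391, y'=-0.0466
  A cos θ + B sin θ = C:  0.0509·cos θ + -0.3059·sin θ = -0.0031
  θ3 = atan2(B,A) + arccos(C/0.3101) = 0.1749

θ₁ = 0.6108, θ₂ = 0.2619, θ₃ = 0.1749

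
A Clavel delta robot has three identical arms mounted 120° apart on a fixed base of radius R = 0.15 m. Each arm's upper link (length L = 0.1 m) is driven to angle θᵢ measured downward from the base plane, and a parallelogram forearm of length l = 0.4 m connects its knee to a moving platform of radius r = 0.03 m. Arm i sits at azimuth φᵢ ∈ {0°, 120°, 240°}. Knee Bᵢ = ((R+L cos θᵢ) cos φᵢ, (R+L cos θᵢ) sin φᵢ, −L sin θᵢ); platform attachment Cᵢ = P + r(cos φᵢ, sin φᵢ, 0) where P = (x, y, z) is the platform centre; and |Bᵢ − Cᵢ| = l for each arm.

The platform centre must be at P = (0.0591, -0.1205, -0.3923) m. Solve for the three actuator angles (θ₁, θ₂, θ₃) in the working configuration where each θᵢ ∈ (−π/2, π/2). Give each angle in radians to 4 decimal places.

θ₁ = 0.4364, θ₂ = 1.3963, θ₃ = 0.3493

rotate P by −φ1: (0.0591, -0.1205, -0.3923)
  e−x'=0.0609;  (l²−L²−(e−x')²−y'²−z²)/2L = -0.1106
  θ1 = atan2(B,A) + arccos(C/0.3970) = 0.4364
rotate P by −φ2: (-0.1339, 0.0091, -0.3923)
  A cos θ + B sin θ = C:  0.2539·cos θ + -0.3923·sin θ = -0.3422
  γ=atan2(-0.3923,0.2539)=-0.9964;  ψ=arccos(-0.7324)=2.3926;  θ2=γ+ψ≈1.3963
arm 3 (φ=240.0°): x'=0.0748, y'=0.1114
  A=0.0452, B=-0.3923, C=(l²−L²−A²−y'²−z²)/(2L)=-0.0918
  θ3 = atan2(B,A) + arccos(C/0.3949) = 0.3493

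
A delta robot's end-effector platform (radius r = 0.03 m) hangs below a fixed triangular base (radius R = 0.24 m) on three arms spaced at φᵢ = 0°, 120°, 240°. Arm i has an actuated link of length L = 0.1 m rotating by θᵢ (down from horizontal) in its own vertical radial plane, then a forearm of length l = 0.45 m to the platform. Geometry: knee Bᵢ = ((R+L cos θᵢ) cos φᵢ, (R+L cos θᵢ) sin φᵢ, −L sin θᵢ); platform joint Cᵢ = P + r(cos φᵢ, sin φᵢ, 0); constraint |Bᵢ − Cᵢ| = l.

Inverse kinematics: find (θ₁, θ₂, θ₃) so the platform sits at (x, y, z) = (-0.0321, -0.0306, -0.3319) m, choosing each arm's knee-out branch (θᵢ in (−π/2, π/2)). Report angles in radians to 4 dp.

arm 1 (φ=0.0°): x'=-0.0321, y'=-0.0306
  e−x'=0.2421;  (l²−L²−(e−x')²−y'²−z²)/2L = 0.1140
  θ1 = atan2(B,A) + arccos(C/0.4108) = 0.3491
φ2=120.0° → target in arm frame (-0.0105, 0.0431)
  e−x'=0.2205;  (l²−L²−(e−x')²−y'²−z²)/2L = 0.1594
  θ2 = atan2(B,A) + arccos(C/0.3984) = 0.1746
rotate P by −φ3: (0.0426, -0.0125, -0.3319)
  A=0.1674, B=-0.3319, C=(l²−L²−A²−y'²−z²)/(2L)=0.2707
  √(A²+B²)=0.3717;  θ3 = -1.1035+0.7550 ≈ -0.3485

θ₁ = 0.3491, θ₂ = 0.1746, θ₃ = -0.3485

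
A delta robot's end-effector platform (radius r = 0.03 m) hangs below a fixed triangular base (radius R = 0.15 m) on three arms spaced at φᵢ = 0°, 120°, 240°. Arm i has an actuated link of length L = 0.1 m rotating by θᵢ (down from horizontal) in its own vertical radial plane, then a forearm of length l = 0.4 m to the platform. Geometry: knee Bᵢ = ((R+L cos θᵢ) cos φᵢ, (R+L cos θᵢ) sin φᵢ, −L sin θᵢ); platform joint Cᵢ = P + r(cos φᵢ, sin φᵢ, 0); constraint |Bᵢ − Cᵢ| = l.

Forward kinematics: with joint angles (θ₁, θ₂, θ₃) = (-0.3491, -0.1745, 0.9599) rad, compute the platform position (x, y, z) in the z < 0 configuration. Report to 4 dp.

(0.0818, 0.1137, -0.3258)

φ1=0.0°: virtual centre (0.2140, 0.0000, 0.0342), radius l
φ2=120.0°: virtual centre (-0.1092, 0.1892, 0.0174), radius l
φ3=240.0°: virtual centre (-0.0887, -0.1536, -0.0819), radius l
|centre ₂|²−|centre ₁|² = 0.0011;  |centre ₃|²−|centre ₁|² = -0.0088
linear system: -0.6464x+0.3784y = 0.0011−-0.0337z; -0.6053x+-0.3072y = -0.0088−-0.2322z
det = 0.4276;  x = 0.0070+-0.2297z,  y = 0.0148+-0.3034z
sphere 1 gives Az²+Bz+C=0 with A=1.1448, B=0.0177, C=-0.1158;  B²−4AC=0.5305;  roots -0.3258, 0.3104;  negative root z = -0.3258
x = 0.0818, y = 0.1137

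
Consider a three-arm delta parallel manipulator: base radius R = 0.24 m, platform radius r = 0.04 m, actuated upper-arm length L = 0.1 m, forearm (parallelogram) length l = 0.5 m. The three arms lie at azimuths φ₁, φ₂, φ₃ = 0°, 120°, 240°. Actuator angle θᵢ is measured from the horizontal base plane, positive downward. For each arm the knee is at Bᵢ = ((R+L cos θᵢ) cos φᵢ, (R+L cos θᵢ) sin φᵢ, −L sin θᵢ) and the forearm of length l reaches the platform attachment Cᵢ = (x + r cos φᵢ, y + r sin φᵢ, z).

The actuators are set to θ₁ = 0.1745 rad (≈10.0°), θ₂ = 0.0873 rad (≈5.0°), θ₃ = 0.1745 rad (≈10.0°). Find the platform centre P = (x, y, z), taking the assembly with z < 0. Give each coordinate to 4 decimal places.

(-0.0043, 0.0074, -0.4152)

S1 = (0.2985·cos0.0°, 0.2985·sin0.0°, -0.0174) = (0.2985, 0.0000, -0.0174)
arm 2 at φ=120.0°: e+L cos θ2 = 0.2996;  S2 = (-0.1498, 0.2595, -0.0087)
S3 = (0.2985·cos240.0°, 0.2985·sin240.0°, -0.0174) = (-0.1492, -0.2585, -0.0174)
|S₂|²−|S₁|² = 0.0005;  |S₃|²−|S₁|² = 0.0000
plane₁₂: -0.8966x+0.5190y+0.0173z = 0.0005
Cramer: x(z) = -0.0003+0.0096z;  y(z) = 0.0004-0.0167z
sphere 1 gives Az²+Bz+C=0 with A=1.0004, B=0.0290, C=-0.1605;  B²−4AC=0.6429;  roots -0.4152, 0.3863;  negative root z = -0.4152
x = -0.0043, y = 0.0074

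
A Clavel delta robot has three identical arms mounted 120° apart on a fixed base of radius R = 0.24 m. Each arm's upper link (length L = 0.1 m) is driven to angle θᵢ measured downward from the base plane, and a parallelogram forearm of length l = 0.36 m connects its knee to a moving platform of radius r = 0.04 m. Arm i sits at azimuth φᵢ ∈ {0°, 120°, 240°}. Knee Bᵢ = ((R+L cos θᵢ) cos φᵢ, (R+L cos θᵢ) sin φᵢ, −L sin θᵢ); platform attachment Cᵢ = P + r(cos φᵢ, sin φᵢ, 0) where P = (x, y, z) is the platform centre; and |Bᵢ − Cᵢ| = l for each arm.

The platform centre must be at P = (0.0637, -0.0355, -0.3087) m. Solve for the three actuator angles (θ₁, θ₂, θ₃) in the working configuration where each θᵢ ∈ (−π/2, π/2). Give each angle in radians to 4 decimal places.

φ1=0.0° → target in arm frame (0.0637, -0.0355)
  A cos θ + B sin θ = C:  0.1363·cos θ + -0.3087·sin θ = 0.0223
  γ=atan2(-0.3087,0.1363)=-1.1550;  ψ=arccos(0.0662)=1.5046;  θ1=γ+ψ≈0.3496
arm 2 (φ=120.0°): x'=-0.0626, y'=-0.0374
  A cos θ + B sin θ = C:  0.2626·cos θ + -0.3087·sin θ = -0.2303
  √(A²+B²)=0.4053;  θ2 = -0.8659+2.1750 ≈ 1.3091
rotate P by −φ3: (-0.0011, 0.0729, -0.3087)
  A=0.2011, B=-0.3087, C=(l²−L²−A²−y'²−z²)/(2L)=-0.1073
  θ3 = atan2(B,A) + arccos(C/0.3684) = 0.8729

θ₁ = 0.3496, θ₂ = 1.3091, θ₃ = 0.8729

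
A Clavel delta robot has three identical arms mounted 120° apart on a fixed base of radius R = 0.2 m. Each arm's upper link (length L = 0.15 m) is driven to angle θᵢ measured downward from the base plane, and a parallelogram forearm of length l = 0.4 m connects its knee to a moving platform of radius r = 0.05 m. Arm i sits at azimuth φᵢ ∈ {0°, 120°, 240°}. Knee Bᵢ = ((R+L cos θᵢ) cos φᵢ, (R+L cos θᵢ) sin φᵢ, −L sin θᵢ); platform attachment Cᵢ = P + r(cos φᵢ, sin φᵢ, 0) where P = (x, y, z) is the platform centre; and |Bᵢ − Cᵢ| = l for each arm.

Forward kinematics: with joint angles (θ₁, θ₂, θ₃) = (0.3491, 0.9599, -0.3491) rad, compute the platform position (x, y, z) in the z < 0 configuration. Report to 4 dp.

(0.0062, -0.1325, -0.2990)

S1 = (0.2910·cos0.0°, 0.2910·sin0.0°, -0.0513) = (0.2910, 0.0000, -0.0513)
S2 = (0.2360·cos120.0°, 0.2360·sin120.0°, -0.1229) = (-0.1180, 0.2044, -0.1229)
φ3=240.0°: virtual centre (-0.1455, -0.2520, 0.0513), radius l
eliminate P² terms by subtracting sphere 1 from 2 and 3
plane₁₂: -0.8179x+0.4088y+-0.1431z = -0.0165
Cramer: x(z) = 0.0108+0.0153z;  y(z) = -0.0187+0.3807z
into |P−S₁|² = l²: 1.1452z² + 0.0798z + -0.0785 = 0;  Δ = 0.3661;  z = -0.2990 or 0.2293 → z<0 root = -0.2990
x = 0.0062, y = -0.1325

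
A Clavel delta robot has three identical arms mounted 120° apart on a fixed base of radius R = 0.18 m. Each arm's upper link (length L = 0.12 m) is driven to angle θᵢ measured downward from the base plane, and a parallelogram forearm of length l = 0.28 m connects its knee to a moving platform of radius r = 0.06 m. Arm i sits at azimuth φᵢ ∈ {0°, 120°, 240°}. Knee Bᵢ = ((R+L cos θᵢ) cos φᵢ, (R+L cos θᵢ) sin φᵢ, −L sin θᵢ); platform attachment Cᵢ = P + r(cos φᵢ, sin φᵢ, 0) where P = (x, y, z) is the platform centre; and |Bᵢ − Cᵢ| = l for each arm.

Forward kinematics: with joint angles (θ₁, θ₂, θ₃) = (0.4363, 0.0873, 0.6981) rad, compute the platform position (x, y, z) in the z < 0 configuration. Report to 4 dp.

(-0.0016, 0.0432, -0.2040)

O1 = (0.2288·cos0.0°, 0.2288·sin0.0°, -0.0507) = (0.2288, 0.0000, -0.0507)
φ2=120.0°: virtual centre (-0.1198, 0.2075, -0.0105), radius l
arm 3 at φ=240.0°: ρ3 = 0.2119;  O3 = (-0.1060, -0.1835, -0.0771)
eliminate P² terms by subtracting sphere 1 from 2 and 3
linear system: -0.6971x+0.4149y = 0.0026−0.0805z; -0.6694x+-0.3671y = -0.0040−-0.0528z
det = 0.5336;  x = 0.0014+0.0143z,  y = 0.0085+-0.1700z
sphere 1 gives Az²+Bz+C=0 with A=1.0291, B=0.0920, C=-0.0240;  B²−4AC=0.1075;  roots -0.2040, 0.1146;  negative root z = -0.2040
x = -0.0016, y = 0.0432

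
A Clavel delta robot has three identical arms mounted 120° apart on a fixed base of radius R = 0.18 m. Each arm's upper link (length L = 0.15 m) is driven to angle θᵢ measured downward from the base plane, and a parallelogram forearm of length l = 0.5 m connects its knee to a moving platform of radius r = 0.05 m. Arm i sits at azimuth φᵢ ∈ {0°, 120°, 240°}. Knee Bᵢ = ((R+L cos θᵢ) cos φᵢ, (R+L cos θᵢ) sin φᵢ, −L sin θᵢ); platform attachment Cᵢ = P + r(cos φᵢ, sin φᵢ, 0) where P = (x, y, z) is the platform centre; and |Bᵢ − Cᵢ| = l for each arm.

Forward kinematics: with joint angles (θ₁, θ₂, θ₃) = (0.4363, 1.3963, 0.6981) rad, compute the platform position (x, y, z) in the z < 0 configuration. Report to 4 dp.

O1 = (0.2659·cos0.0°, 0.2659·sin0.0°, -0.0634) = (0.2659, 0.0000, -0.0634)
φ2=120.0°: virtual centre (-0.0780, 0.1351, -0.1477), radius l
arm 3 at φ=240.0°: e+L cos θ3 = 0.2449;  O3 = (-0.1225, -0.2121, -0.0964)
subtract pairs → two planes through P
[-0.6879 0.2703 -0.1687]·P = -0.0286;  [-0.7768 -0.4242 -0.0661]·P = -0.0055
Cramer: x(z) = 0.0271-0.1782z;  y(z) = -0.0367+0.1706z
into |P−O₁|² = l²: 1.0608z² + 0.1994z + -0.1876 = 0;  Δ = 0.8357;  z = -0.5248 or 0.3369 → z<0 root = -0.5248
x = 0.1206, y = -0.1263

(0.1206, -0.1263, -0.5248)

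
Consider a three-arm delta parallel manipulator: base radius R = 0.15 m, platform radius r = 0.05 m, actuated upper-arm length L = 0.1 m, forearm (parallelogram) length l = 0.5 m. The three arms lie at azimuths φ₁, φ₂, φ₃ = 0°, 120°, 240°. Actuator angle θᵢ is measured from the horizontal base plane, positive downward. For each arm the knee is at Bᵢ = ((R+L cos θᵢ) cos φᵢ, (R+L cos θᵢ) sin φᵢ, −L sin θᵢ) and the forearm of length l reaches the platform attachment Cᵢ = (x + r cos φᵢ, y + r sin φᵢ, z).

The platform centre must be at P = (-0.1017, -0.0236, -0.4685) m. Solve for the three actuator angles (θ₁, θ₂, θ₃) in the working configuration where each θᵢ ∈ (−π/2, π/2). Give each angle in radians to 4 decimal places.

θ₁ = 0.6112, θ₂ = 0.0874, θ₃ = -0.0870

arm 1 (φ=0.0°): x'=-0.1017, y'=-0.0236
  A=0.2017, B=-0.4685, C=(l²−L²−A²−y'²−z²)/(2L)=-0.1037
  θ1 = atan2(B,A) + arccos(C/0.5101) = 0.6112
φ2=120.0° → target in arm frame (0.0304, 0.0999)
  A=0.0696, B=-0.4685, C=(l²−L²−A²−y'²−z²)/(2L)=0.0285
  θ2 = atan2(B,A) + arccos(C/0.4736) = 0.0874
φ3=240.0° → target in arm frame (0.0713, -0.0763)
  e−x'=0.0287;  (l²−L²−(e−x')²−y'²−z²)/2L = 0.0693
  θ3 = atan2(B,A) + arccos(C/0.4694) = -0.0870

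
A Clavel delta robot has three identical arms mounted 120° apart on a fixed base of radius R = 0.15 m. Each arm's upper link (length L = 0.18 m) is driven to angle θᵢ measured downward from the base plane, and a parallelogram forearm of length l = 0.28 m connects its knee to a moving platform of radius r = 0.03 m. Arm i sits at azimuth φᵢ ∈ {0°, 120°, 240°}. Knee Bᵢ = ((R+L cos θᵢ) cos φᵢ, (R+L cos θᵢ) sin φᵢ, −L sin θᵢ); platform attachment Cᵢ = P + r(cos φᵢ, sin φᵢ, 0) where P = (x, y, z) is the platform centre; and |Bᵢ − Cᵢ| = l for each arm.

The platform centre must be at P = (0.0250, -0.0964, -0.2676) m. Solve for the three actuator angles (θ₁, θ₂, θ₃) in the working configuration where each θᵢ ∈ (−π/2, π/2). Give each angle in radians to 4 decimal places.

arm 1 (φ=0.0°): x'=0.0250, y'=-0.0964
  A=0.0950, B=-0.2676, C=(l²−L²−A²−y'²−z²)/(2L)=-0.1220
  √(A²+B²)=0.2840;  θ1 = -1.2297+2.0150 ≈ 0.7853
φ2=120.0° → target in arm frame (-0.0960, 0.0265)
  A=0.2160, B=-0.2676, C=(l²−L²−A²−y'²−z²)/(2L)=-0.2027
  θ2 = atan2(B,A) + arccos(C/0.3439) = 1.3093
rotate P by −φ3: (0.0710, 0.0699, -0.2676)
  A cos θ + B sin θ = C:  0.0490·cos θ + -0.2676·sin θ = -0.0914
  θ3 = atan2(B,A) + arccos(C/0.2721) = 0.5237

θ₁ = 0.7853, θ₂ = 1.3093, θ₃ = 0.5237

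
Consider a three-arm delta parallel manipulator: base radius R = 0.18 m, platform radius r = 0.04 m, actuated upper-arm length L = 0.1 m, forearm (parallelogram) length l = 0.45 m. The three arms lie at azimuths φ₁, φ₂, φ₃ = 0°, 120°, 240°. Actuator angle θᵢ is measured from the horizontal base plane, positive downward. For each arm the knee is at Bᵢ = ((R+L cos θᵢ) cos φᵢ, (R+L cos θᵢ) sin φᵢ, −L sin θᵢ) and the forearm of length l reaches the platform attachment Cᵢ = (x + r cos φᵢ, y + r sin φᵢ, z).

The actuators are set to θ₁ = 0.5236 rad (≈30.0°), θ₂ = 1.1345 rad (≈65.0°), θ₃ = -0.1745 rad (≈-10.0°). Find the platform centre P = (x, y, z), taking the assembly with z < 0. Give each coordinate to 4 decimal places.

φ1=0.0°: virtual centre (0.2266, 0.0000, -0.0500), radius l
φ2=120.0°: virtual centre (-0.0911, 0.1578, -0.0906), radius l
arm 3 at φ=240.0°: ρ3 = 0.2385;  S3 = (-0.1192, -0.2065, 0.0174)
eliminate P² terms by subtracting sphere 1 from 2 and 3
[-0.6355 0.3157 -0.0813]·P = -0.0124;  [-0.6917 -0.4131 0.1347]·P = 0.0033
det = 0.4808;  x = 0.0085+0.0186z,  y = -0.0223+0.2949z
quadratic in z: (1.0873)z²+(0.0787)z+(-0.1519)=0, √Δ=0.8167 → z ∈ {-0.4118, 0.3393}; z = -0.4118 (taking z<0)
x = 0.0008, y = -0.1437

(0.0008, -0.1437, -0.4118)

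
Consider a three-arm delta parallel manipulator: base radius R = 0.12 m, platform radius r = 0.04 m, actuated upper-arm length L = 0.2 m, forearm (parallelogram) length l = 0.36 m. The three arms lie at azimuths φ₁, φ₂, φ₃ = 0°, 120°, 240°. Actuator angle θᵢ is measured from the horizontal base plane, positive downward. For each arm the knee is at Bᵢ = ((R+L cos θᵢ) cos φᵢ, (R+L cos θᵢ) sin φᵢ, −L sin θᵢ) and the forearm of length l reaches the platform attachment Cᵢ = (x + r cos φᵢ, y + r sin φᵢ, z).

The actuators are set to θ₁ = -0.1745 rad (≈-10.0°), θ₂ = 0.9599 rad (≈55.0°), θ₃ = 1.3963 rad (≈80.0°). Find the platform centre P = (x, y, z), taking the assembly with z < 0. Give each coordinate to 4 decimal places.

arm 1 at φ=0.0°: e+L cos θ1 = 0.2770;  centre 1 = (0.2770, 0.0000, 0.0347)
φ2=120.0°: virtual centre (-0.0974, 0.1686, -0.1638), radius l
φ3=240.0°: virtual centre (-0.0574, -0.0994, -0.1970), radius l
|centre ₂|²−|centre ₁|² = -0.0132;  |centre ₃|²−|centre ₁|² = -0.0260
linear system: -0.7486x+0.3373y = -0.0132−-0.3971z; -0.6686x+-0.1987y = -0.0260−-0.4634z
det = 0.3743;  x = 0.0304+-0.6284z,  y = 0.0284+-0.2174z
into |P−centre ₁|² = l²: 1.4421z² + 0.2281z + -0.0668 = 0;  Δ = 0.4373;  z = -0.3083 or 0.1502 → z<0 root = -0.3083
x = 0.2241, y = 0.0955

(0.2241, 0.0955, -0.3083)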